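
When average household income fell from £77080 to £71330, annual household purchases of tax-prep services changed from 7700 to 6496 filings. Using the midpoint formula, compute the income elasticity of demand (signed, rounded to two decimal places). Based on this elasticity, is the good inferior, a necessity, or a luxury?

%ΔQ = (6496 − 7700)/[( 7700 + 6496)/2] = -1204/7098 = -0.169625…
%ΔIncome = (71330 − 77080)/[( 77080 + 71330)/2] = -5750/74205 = -0.077488…
E_income = (-1204/7098) / (-5750/74205) = 2.1890…
E_income > 1 ⇒ normal good, luxury.

2.19; luxury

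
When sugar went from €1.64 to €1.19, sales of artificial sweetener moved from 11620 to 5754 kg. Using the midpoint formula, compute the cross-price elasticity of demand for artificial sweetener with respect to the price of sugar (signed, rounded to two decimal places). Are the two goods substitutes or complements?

%ΔQ_{artificial sweetener} = (5754 − 11620)/avg = -5866/8687 = -0.675261…
%ΔP_{sugar} = (1.19 − 1.64)/avg = -0.45/1.415 = -0.318021…
E_cross = (-5866/8687) / (-0.45/1.415) = 2.1233…
E_cross > 0 ⇒ the goods are substitutes.

2.12; substitutes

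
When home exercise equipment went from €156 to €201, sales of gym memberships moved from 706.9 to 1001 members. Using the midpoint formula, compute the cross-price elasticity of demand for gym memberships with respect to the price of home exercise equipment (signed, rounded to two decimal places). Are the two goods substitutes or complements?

%ΔQ_{gym memberships} = (1001 − 706.9)/avg = 294.1/853.95 = 0.344399…
%ΔP_{home exercise equipment} = (201 − 156)/avg = 45/178.5 = 0.252100…
E_cross = (294.1/853.95) / (45/178.5) = 1.3661…
E_cross > 0 ⇒ the goods are substitutes.

1.37; substitutes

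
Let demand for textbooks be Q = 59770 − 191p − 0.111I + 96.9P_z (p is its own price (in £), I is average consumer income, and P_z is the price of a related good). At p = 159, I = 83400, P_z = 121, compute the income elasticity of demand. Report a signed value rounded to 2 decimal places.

At the given values, Q = 59770 − 191(159) − 0.111(83400) + 96.9(121) = 31868.5.
∂Q/∂I = -0.111.
E = (-0.111) × (83400/31868.5) = -0.2904…

-0.29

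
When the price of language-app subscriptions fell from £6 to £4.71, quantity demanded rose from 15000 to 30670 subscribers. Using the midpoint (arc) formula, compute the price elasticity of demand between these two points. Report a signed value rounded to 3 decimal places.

%ΔQ = (30670 − 15000) / [(15000 + 30670)/2] = 15670/22835 = 0.686227…
%ΔP = (4.71 − 6) / [(6 + 4.71)/2] = -1.29/5.355 = -0.240896…
Arc Ed = %ΔQ / %ΔP = (15670/22835) / (-1.29/5.355) = -2.84864…

-2.849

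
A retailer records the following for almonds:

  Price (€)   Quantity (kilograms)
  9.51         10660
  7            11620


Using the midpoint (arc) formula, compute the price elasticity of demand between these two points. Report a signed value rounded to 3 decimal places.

%ΔQ = (11620 − 10660) / [(10660 + 11620)/2] = 960/11140 = 0.086175…
%ΔP = (7 − 9.51) / [(9.51 + 7)/2] = -2.51/8.255 = -0.304058…
Arc Ed = %ΔQ / %ΔP = (960/11140) / (-2.51/8.255) = -0.28341…

-0.283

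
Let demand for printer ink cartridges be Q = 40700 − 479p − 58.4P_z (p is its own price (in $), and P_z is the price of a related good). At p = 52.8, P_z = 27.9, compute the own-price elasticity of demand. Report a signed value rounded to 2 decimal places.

-1.84

At the given values, Q = 40700 − 479(52.8) − 58.4(27.9) = 13779.44.
∂Q/∂p = −479.
E = (-479) × (52.8/13779.44) = -1.8354…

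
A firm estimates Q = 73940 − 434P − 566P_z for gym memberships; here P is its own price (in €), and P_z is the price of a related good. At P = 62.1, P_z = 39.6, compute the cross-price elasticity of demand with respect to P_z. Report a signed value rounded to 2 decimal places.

-0.91

At the given values, Q = 73940 − 434(62.1) − 566(39.6) = 24575.
∂Q/∂P_z = -566.
E = (-566) × (39.6/24575) = -0.9120…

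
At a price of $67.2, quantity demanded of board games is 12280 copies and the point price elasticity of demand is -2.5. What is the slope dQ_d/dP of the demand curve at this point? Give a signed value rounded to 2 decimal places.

Ed = (dQ_d/dP)·(P/Q_d) ⇒ dQ_d/dP = Ed·Q_d/P = (-2.5)·12280/67.2 = -456.8452…

-456.85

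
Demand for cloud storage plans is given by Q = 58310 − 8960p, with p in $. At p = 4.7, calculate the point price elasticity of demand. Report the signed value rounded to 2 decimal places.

-2.60

dQ/dp = −8960. At p = 4.7, Q = 58310 − 8960(4.7) = 16198.
Ed = (dQ/dp)·(p/Q) = −8960 × (4.7/16198) = -2.5998…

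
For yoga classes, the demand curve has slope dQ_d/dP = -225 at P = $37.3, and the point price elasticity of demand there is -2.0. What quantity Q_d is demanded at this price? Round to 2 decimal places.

Ed = (dQ_d/dP)·(P/Q_d) ⇒ Q_d = (dQ_d/dP)·P/Ed = (-225)·37.3/(-2.0) = 4196.25

4196.25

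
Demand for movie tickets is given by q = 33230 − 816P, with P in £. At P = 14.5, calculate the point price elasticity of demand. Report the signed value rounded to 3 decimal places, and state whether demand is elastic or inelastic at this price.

-0.553; inelastic

dq/dP = −816. At P = 14.5, q = 33230 − 816(14.5) = 21398.
Ed = (dq/dP)·(P/q) = −816 × (14.5/21398) = -0.55294…
|Ed| = 0.553 < 1, so demand is inelastic.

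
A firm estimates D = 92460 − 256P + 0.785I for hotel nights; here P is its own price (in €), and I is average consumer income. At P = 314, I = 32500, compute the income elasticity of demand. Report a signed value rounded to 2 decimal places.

0.68

At the given values, D = 92460 − 256(314) + 0.785(32500) = 37588.5.
∂D/∂I = 0.785.
E = (0.785) × (32500/37588.5) = 0.6787…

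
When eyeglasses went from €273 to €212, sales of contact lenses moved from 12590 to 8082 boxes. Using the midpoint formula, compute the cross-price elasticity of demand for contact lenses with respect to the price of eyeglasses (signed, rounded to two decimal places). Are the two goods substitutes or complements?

%ΔQ_{contact lenses} = (8082 − 12590)/avg = -4508/10336 = -0.436145…
%ΔP_{eyeglasses} = (212 − 273)/avg = -61/242.5 = -0.251546…
E_cross = (-4508/10336) / (-61/242.5) = 1.7338…
E_cross > 0 ⇒ the goods are substitutes.

1.73; substitutes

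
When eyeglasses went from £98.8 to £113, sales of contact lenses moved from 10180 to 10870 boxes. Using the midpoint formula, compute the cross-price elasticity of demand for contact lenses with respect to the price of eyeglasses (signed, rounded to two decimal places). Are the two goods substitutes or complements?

%ΔQ_{contact lenses} = (10870 − 10180)/avg = 690/10525 = 0.065558…
%ΔP_{eyeglasses} = (113 − 98.8)/avg = 14.2/105.9 = 0.134088…
E_cross = (690/10525) / (14.2/105.9) = 0.4889…
E_cross > 0 ⇒ the goods are substitutes.

0.49; substitutes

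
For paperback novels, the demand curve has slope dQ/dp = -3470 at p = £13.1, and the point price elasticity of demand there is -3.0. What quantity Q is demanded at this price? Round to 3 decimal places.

Ed = (dQ/dp)·(p/Q) ⇒ Q = (dQ/dp)·p/Ed = (-3470)·13.1/(-3.0) = 15152.33333…

15152.333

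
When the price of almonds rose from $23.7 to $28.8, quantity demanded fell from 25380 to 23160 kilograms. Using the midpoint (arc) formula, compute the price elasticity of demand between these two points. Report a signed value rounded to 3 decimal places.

%ΔQ = (23160 − 25380) / [(25380 + 23160)/2] = -2220/24270 = -0.091470…
%ΔP = (28.8 − 23.7) / [(23.7 + 28.8)/2] = 5.1/26.25 = 0.194285…
Arc Ed = %ΔQ / %ΔP = (-2220/24270) / (5.1/26.25) = -0.47080…

-0.471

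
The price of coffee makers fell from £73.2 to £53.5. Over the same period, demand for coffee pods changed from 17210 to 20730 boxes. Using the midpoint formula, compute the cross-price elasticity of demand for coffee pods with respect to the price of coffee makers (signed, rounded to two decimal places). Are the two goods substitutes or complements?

%ΔQ_{coffee pods} = (20730 − 17210)/avg = 3520/18970 = 0.185556…
%ΔP_{coffee makers} = (53.5 − 73.2)/avg = -19.7/63.35 = -0.310970…
E_cross = (3520/18970) / (-19.7/63.35) = -0.5966…
E_cross < 0 ⇒ the goods are complements.

-0.60; complements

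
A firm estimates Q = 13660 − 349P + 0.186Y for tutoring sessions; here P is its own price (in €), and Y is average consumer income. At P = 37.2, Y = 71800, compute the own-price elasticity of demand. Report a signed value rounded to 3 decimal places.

-0.925

At the given values, Q = 13660 − 349(37.2) + 0.186(71800) = 14032.
∂Q/∂P = −349.
E = (-349) × (37.2/14032) = -0.92522…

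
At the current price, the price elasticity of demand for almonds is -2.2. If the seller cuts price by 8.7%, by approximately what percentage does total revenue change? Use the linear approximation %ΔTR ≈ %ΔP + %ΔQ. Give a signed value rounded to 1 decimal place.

+10.4%

%ΔQ ≈ Ed × %ΔP = (-2.2) × (-8.7%) = +19.1400%
%ΔTR ≈ %ΔP + %ΔQ = (-8.7%) + (+19.1400%) = +10.4400%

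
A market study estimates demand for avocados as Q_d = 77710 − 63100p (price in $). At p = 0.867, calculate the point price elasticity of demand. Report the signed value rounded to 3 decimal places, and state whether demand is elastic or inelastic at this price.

-2.378; elastic

dQ_d/dp = −63100. At p = 0.867, Q_d = 77710 − 63100(0.867) = 23002.3.
Ed = (dQ_d/dp)·(p/Q_d) = −63100 × (0.867/23002.3) = -2.37835…
|Ed| = 2.378 > 1, so demand is elastic.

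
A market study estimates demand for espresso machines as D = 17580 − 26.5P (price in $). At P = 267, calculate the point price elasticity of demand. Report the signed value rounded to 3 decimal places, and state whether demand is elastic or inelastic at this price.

-0.674; inelastic

dD/dP = −26.5. At P = 267, D = 17580 − 26.5(267) = 10504.5.
Ed = (dD/dP)·(P/D) = −26.5 × (267/10504.5) = -0.67356…
|Ed| = 0.674 < 1, so demand is inelastic.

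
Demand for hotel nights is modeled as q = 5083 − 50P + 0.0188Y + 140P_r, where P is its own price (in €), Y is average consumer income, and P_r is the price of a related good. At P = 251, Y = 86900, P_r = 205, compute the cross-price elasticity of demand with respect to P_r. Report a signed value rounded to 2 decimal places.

At the given values, q = 5083 − 50(251) + 0.0188(86900) + 140(205) = 22866.72.
∂q/∂P_r = 140.
E = (140) × (205/22866.72) = 1.2550…

1.26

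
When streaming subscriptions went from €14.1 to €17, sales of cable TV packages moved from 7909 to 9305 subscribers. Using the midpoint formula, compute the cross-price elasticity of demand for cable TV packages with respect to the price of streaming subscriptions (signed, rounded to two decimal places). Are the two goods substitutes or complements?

0.87; substitutes

%ΔQ_{cable TV packages} = (9305 − 7909)/avg = 1396/8607 = 0.162193…
%ΔP_{streaming subscriptions} = (17 − 14.1)/avg = 2.9/15.55 = 0.186495…
E_cross = (1396/8607) / (2.9/15.55) = 0.8696…
E_cross > 0 ⇒ the goods are substitutes.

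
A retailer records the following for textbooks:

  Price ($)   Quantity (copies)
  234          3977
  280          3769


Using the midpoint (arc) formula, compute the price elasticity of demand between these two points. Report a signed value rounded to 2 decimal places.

-0.30

%ΔQ = (3769 − 3977) / [(3977 + 3769)/2] = -208/3873 = -0.053705…
%ΔP = (280 − 234) / [(234 + 280)/2] = 46/257 = 0.178988…
Arc Ed = %ΔQ / %ΔP = (-208/3873) / (46/257) = -0.3000…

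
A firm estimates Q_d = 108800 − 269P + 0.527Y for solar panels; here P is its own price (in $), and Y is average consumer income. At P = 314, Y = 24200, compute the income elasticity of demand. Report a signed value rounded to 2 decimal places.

0.34

At the given values, Q_d = 108800 − 269(314) + 0.527(24200) = 37087.4.
∂Q_d/∂Y = 0.527.
E = (0.527) × (24200/37087.4) = 0.3438…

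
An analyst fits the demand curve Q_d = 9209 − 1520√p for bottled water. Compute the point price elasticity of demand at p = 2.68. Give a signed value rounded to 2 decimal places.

-0.19

dQ_d/dp = −1520/(2√p) = -464.244. At p = 2.68, Q_d = 6720.65.
Ed = (dQ_d/dp)·(p/Q_d) = (-464.244) × (2.68/6720.65) = -0.1851…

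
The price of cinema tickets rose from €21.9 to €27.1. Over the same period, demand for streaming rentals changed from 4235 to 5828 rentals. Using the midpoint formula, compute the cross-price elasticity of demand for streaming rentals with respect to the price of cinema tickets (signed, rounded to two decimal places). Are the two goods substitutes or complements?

%ΔQ_{streaming rentals} = (5828 − 4235)/avg = 1593/5031.5 = 0.316605…
%ΔP_{cinema tickets} = (27.1 − 21.9)/avg = 5.2/24.5 = 0.212244…
E_cross = (1593/5031.5) / (5.2/24.5) = 1.4916…
E_cross > 0 ⇒ the goods are substitutes.

1.49; substitutes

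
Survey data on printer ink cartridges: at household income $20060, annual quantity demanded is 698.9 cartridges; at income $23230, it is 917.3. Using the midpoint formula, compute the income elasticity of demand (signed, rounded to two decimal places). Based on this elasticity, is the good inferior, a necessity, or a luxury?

1.85; luxury

%ΔQ = (917.3 − 698.9)/[( 698.9 + 917.3)/2] = 218.4/808.1 = 0.270263…
%ΔIncome = (23230 − 20060)/[( 20060 + 23230)/2] = 3170/21645 = 0.146454…
E_income = (218.4/808.1) / (3170/21645) = 1.8453…
E_income > 1 ⇒ normal good, luxury.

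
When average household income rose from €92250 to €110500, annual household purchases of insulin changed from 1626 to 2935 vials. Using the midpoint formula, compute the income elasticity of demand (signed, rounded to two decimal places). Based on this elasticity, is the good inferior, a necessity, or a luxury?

%ΔQ = (2935 − 1626)/[( 1626 + 2935)/2] = 1309/2280.5 = 0.573996…
%ΔIncome = (110500 − 92250)/[( 92250 + 110500)/2] = 18250/101375 = 0.180024…
E_income = (1309/2280.5) / (18250/101375) = 3.1884…
E_income > 1 ⇒ normal good, luxury.

3.19; luxury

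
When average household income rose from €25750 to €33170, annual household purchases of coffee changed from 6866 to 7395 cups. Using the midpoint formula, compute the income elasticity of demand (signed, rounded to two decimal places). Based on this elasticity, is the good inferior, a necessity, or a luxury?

0.29; necessity

%ΔQ = (7395 − 6866)/[( 6866 + 7395)/2] = 529/7130.5 = 0.074188…
%ΔIncome = (33170 − 25750)/[( 25750 + 33170)/2] = 7420/29460 = 0.251866…
E_income = (529/7130.5) / (7420/29460) = 0.2945…
0 < E_income < 1 ⇒ normal good, necessity.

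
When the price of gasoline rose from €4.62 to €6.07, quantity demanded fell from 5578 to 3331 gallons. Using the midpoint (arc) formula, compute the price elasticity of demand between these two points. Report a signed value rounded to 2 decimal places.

-1.86

%ΔQ = (3331 − 5578) / [(5578 + 3331)/2] = -2247/4454.5 = -0.504433…
%ΔP = (6.07 − 4.62) / [(4.62 + 6.07)/2] = 1.45/5.345 = 0.271281…
Arc Ed = %ΔQ / %ΔP = (-2247/4454.5) / (1.45/5.345) = -1.8594…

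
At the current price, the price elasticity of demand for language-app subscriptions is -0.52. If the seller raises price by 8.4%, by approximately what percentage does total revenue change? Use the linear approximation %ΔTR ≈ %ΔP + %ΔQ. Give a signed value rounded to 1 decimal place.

+4.0%

%ΔQ ≈ Ed × %ΔP = (-0.52) × (+8.4%) = -4.3680%
%ΔTR ≈ %ΔP + %ΔQ = (+8.4%) + (-4.3680%) = +4.0320%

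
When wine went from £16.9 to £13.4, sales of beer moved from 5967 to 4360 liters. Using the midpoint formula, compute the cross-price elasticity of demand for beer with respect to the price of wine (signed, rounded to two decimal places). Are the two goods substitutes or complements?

%ΔQ_{beer} = (4360 − 5967)/avg = -1607/5163.5 = -0.311223…
%ΔP_{wine} = (13.4 − 16.9)/avg = -3.5/15.15 = -0.231023…
E_cross = (-1607/5163.5) / (-3.5/15.15) = 1.3471…
E_cross > 0 ⇒ the goods are substitutes.

1.35; substitutes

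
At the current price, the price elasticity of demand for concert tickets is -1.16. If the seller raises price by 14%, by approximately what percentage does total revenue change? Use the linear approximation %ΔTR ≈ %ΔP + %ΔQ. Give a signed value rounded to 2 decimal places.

%ΔQ ≈ Ed × %ΔP = (-1.16) × (+14%) = -16.2400%
%ΔTR ≈ %ΔP + %ΔQ = (+14%) + (-16.2400%) = -2.2400%

-2.24%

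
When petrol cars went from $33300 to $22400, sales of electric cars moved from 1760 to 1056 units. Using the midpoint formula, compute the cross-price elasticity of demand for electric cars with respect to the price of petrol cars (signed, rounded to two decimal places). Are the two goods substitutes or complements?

%ΔQ_{electric cars} = (1056 − 1760)/avg = -704/1408 = -0.5
%ΔP_{petrol cars} = (22400 − 33300)/avg = -10900/27850 = -0.391382…
E_cross = (-704/1408) / (-10900/27850) = 1.2775…
E_cross > 0 ⇒ the goods are substitutes.

1.28; substitutes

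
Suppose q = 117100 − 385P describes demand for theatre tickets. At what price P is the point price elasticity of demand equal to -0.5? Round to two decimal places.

Ed = −385P/(117100 − 385P). Set this equal to -0.5:
385P = 0.5·(117100 − 385P) ⇒ 385P(1 + 0.5) = 0.5·117100
P = 0.5·117100 / (385·1.5) = 101.3852…

101.39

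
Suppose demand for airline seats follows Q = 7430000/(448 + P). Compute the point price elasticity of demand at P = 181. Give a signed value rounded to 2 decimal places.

-0.29

dQ/dP = −7430000/(448 + P)² = -18.7797. At P = 181, Q = 11812.4.
Ed = (dQ/dP)·(P/Q) = (-18.7797) × (181/11812.4) = -0.2877…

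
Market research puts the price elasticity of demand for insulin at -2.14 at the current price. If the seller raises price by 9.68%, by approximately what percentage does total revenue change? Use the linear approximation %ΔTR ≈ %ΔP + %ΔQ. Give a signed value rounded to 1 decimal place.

%ΔQ ≈ Ed × %ΔP = (-2.14) × (+9.68%) = -20.7152%
%ΔTR ≈ %ΔP + %ΔQ = (+9.68%) + (-20.7152%) = -11.0352%

-11.0%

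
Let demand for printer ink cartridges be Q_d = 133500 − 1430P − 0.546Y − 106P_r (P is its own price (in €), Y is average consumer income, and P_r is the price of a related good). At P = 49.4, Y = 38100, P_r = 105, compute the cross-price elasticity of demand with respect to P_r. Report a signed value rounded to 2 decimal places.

-0.36

At the given values, Q_d = 133500 − 1430(49.4) − 0.546(38100) − 106(105) = 30925.4.
∂Q_d/∂P_r = -106.
E = (-106) × (105/30925.4) = -0.3598…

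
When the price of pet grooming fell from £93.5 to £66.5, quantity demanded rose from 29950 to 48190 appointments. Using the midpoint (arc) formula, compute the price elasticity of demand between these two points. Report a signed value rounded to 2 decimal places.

-1.38

%ΔQ = (48190 − 29950) / [(29950 + 48190)/2] = 18240/39070 = 0.466854…
%ΔP = (66.5 − 93.5) / [(93.5 + 66.5)/2] = -27/80 = -0.3375
Arc Ed = %ΔQ / %ΔP = (18240/39070) / (-27/80) = -1.3832…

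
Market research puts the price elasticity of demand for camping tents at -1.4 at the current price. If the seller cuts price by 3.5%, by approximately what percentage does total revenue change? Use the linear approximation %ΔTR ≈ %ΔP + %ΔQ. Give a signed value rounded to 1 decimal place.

%ΔQ ≈ Ed × %ΔP = (-1.4) × (-3.5%) = +4.9000%
%ΔTR ≈ %ΔP + %ΔQ = (-3.5%) + (+4.9000%) = +1.4000%

+1.4%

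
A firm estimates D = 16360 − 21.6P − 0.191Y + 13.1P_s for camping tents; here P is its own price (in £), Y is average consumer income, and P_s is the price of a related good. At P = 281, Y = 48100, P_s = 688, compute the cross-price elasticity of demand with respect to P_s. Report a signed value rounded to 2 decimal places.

At the given values, D = 16360 − 21.6(281) − 0.191(48100) + 13.1(688) = 10116.1.
∂D/∂P_s = 13.1.
E = (13.1) × (688/10116.1) = 0.8909…

0.89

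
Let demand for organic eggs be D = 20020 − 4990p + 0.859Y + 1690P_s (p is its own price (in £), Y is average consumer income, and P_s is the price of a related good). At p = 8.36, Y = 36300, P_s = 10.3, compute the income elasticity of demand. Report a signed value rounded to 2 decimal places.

At the given values, D = 20020 − 4990(8.36) + 0.859(36300) + 1690(10.3) = 26892.3.
∂D/∂Y = 0.859.
E = (0.859) × (36300/26892.3) = 1.1595…

1.16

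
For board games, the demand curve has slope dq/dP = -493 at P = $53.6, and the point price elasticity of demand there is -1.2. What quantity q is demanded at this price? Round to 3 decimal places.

Ed = (dq/dP)·(P/q) ⇒ q = (dq/dP)·P/Ed = (-493)·53.6/(-1.2) = 22020.66666…

22020.667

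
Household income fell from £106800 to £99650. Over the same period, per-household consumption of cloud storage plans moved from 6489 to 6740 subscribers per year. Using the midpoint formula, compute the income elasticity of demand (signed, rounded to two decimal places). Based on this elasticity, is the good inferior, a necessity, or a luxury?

-0.55; inferior

%ΔQ = (6740 − 6489)/[( 6489 + 6740)/2] = 251/6614.5 = 0.037946…
%ΔIncome = (99650 − 106800)/[( 106800 + 99650)/2] = -7150/103225 = -0.069266…
E_income = (251/6614.5) / (-7150/103225) = -0.5478…
E_income < 0 ⇒ inferior good.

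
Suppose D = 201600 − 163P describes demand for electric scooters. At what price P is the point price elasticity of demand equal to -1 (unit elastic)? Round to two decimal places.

Ed = −163P/(201600 − 163P). Set this equal to -1:
163P = 1·(201600 − 163P) ⇒ 163P(1 + 1) = 1·201600
P = 1·201600 / (163·2) = 618.4049…

618.40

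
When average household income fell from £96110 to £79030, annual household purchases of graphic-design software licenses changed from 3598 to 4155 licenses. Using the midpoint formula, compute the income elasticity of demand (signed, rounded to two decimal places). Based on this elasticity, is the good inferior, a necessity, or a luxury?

%ΔQ = (4155 − 3598)/[( 3598 + 4155)/2] = 557/3876.5 = 0.143686…
%ΔIncome = (79030 − 96110)/[( 96110 + 79030)/2] = -17080/87570 = -0.195043…
E_income = (557/3876.5) / (-17080/87570) = -0.7366…
E_income < 0 ⇒ inferior good.

-0.74; inferior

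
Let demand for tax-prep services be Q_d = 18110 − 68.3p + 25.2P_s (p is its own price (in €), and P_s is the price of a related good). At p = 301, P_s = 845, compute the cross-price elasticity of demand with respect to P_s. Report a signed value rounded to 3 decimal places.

At the given values, Q_d = 18110 − 68.3(301) + 25.2(845) = 18845.7.
∂Q_d/∂P_s = 25.2.
E = (25.2) × (845/18845.7) = 1.12991…

1.130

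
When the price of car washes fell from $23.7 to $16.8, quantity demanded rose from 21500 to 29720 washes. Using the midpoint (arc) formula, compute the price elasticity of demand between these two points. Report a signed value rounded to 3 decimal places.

%ΔQ = (29720 − 21500) / [(21500 + 29720)/2] = 8220/25610 = 0.320968…
%ΔP = (16.8 − 23.7) / [(23.7 + 16.8)/2] = -6.9/20.25 = -0.340740…
Arc Ed = %ΔQ / %ΔP = (8220/25610) / (-6.9/20.25) = -0.94197…

-0.942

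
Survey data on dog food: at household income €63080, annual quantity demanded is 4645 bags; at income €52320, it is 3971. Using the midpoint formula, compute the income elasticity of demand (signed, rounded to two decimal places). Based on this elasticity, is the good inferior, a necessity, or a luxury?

0.84; necessity

%ΔQ = (3971 − 4645)/[( 4645 + 3971)/2] = -674/4308 = -0.156453…
%ΔIncome = (52320 − 63080)/[( 63080 + 52320)/2] = -10760/57700 = -0.186481…
E_income = (-674/4308) / (-10760/57700) = 0.8389…
0 < E_income < 1 ⇒ normal good, necessity.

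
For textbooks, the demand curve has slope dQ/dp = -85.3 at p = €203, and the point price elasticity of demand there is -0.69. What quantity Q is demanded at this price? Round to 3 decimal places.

Ed = (dQ/dp)·(p/Q) ⇒ Q = (dQ/dp)·p/Ed = (-85.3)·203/(-0.69) = 25095.50724…

25095.507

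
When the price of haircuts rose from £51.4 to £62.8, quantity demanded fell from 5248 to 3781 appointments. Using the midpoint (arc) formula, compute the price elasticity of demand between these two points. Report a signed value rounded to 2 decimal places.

%ΔQ = (3781 − 5248) / [(5248 + 3781)/2] = -1467/4514.5 = -0.324952…
%ΔP = (62.8 − 51.4) / [(51.4 + 62.8)/2] = 11.4/57.1 = 0.199649…
Arc Ed = %ΔQ / %ΔP = (-1467/4514.5) / (11.4/57.1) = -1.6276…

-1.63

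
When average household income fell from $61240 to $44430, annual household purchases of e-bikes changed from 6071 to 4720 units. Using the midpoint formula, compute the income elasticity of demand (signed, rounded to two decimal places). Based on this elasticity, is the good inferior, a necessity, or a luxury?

%ΔQ = (4720 − 6071)/[( 6071 + 4720)/2] = -1351/5395.5 = -0.250393…
%ΔIncome = (44430 − 61240)/[( 61240 + 44430)/2] = -16810/52835 = -0.318160…
E_income = (-1351/5395.5) / (-16810/52835) = 0.7870…
0 < E_income < 1 ⇒ normal good, necessity.

0.79; necessity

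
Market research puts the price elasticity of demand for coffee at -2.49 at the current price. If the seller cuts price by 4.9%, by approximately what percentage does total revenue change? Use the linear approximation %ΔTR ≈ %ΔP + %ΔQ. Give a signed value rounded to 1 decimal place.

+7.3%

%ΔQ ≈ Ed × %ΔP = (-2.49) × (-4.9%) = +12.2010%
%ΔTR ≈ %ΔP + %ΔQ = (-4.9%) + (+12.2010%) = +7.3010%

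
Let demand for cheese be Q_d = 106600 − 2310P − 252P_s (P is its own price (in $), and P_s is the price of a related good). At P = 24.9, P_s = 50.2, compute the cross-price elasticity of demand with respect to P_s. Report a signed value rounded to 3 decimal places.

-0.347

At the given values, Q_d = 106600 − 2310(24.9) − 252(50.2) = 36430.6.
∂Q_d/∂P_s = -252.
E = (-252) × (50.2/36430.6) = -0.34724…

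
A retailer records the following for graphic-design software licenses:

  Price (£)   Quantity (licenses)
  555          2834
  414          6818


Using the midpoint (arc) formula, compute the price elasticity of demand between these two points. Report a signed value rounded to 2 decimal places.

-2.84

%ΔQ = (6818 − 2834) / [(2834 + 6818)/2] = 3984/4826 = 0.825528…
%ΔP = (414 − 555) / [(555 + 414)/2] = -141/484.5 = -0.291021…
Arc Ed = %ΔQ / %ΔP = (3984/4826) / (-141/484.5) = -2.8366…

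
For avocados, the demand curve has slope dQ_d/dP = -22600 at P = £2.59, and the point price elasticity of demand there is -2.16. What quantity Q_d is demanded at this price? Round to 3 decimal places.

27099.074

Ed = (dQ_d/dP)·(P/Q_d) ⇒ Q_d = (dQ_d/dP)·P/Ed = (-22600)·2.59/(-2.16) = 27099.07407…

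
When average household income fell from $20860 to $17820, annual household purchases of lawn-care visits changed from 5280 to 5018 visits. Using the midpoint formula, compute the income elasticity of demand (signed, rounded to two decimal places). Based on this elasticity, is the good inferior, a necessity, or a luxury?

0.32; necessity

%ΔQ = (5018 − 5280)/[( 5280 + 5018)/2] = -262/5149 = -0.050883…
%ΔIncome = (17820 − 20860)/[( 20860 + 17820)/2] = -3040/19340 = -0.157187…
E_income = (-262/5149) / (-3040/19340) = 0.3237…
0 < E_income < 1 ⇒ normal good, necessity.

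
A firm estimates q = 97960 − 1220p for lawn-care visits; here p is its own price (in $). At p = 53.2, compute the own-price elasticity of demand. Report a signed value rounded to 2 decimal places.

At the given values, q = 97960 − 1220(53.2) = 33056.
∂q/∂p = −1220.
E = (-1220) × (53.2/33056) = -1.9634…

-1.96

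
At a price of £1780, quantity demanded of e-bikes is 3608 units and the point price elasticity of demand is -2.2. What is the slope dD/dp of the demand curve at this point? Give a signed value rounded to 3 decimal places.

-4.459

Ed = (dD/dp)·(p/D) ⇒ dD/dp = Ed·D/p = (-2.2)·3608/1780 = -4.45932…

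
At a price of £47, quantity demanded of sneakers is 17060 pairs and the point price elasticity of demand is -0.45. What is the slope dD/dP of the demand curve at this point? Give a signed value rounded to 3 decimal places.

Ed = (dD/dP)·(P/D) ⇒ dD/dP = Ed·D/P = (-0.45)·17060/47 = -163.34042…

-163.340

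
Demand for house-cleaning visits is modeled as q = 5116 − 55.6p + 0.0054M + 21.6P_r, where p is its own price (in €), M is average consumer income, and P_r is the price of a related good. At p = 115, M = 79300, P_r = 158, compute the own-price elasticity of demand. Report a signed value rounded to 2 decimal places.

-2.49

At the given values, q = 5116 − 55.6(115) + 0.0054(79300) + 21.6(158) = 2563.02.
∂q/∂p = −55.6.
E = (-55.6) × (115/2563.02) = -2.4947…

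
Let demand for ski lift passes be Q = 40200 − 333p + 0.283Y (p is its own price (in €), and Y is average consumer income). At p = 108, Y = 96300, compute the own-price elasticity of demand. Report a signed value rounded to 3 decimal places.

At the given values, Q = 40200 − 333(108) + 0.283(96300) = 31488.9.
∂Q/∂p = −333.
E = (-333) × (108/31488.9) = -1.14211…

-1.142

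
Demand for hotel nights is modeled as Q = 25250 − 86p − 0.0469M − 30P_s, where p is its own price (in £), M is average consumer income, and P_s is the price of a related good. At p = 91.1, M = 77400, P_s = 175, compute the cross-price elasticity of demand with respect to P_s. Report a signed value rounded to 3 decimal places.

At the given values, Q = 25250 − 86(91.1) − 0.0469(77400) − 30(175) = 8535.34.
∂Q/∂P_s = -30.
E = (-30) × (175/8535.34) = -0.61508…

-0.615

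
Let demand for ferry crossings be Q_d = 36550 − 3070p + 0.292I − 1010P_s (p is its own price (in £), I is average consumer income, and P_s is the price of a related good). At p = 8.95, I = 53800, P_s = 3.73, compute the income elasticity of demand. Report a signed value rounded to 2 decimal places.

At the given values, Q_d = 36550 − 3070(8.95) + 0.292(53800) − 1010(3.73) = 21015.8.
∂Q_d/∂I = 0.292.
E = (0.292) × (53800/21015.8) = 0.7475…

0.75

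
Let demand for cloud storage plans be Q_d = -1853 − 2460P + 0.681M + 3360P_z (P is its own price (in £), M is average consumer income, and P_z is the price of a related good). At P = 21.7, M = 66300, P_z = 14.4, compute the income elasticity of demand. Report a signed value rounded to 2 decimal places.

1.18

At the given values, Q_d = -1853 − 2460(21.7) + 0.681(66300) + 3360(14.4) = 38299.3.
∂Q_d/∂M = 0.681.
E = (0.681) × (66300/38299.3) = 1.1788…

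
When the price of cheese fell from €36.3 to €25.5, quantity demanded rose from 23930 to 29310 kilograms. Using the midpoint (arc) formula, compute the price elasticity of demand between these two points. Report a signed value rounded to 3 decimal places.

-0.578

%ΔQ = (29310 − 23930) / [(23930 + 29310)/2] = 5380/26620 = 0.202103…
%ΔP = (25.5 − 36.3) / [(36.3 + 25.5)/2] = -10.8/30.9 = -0.349514…
Arc Ed = %ΔQ / %ΔP = (5380/26620) / (-10.8/30.9) = -0.57824…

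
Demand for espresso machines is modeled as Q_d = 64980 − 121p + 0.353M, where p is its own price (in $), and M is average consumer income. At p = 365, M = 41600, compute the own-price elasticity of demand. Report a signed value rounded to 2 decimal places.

-1.24

At the given values, Q_d = 64980 − 121(365) + 0.353(41600) = 35499.8.
∂Q_d/∂p = −121.
E = (-121) × (365/35499.8) = -1.2440…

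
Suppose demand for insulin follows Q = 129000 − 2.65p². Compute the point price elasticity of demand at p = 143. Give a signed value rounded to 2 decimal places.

-1.45

dQ/dp = −2·2.65·p = -757.9. At p = 143, Q = 74810.15.
Ed = (dQ/dp)·(p/Q) = (-757.9) × (143/74810.15) = -1.4487…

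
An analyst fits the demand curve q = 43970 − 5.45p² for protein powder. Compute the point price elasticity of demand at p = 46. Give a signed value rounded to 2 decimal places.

dq/dp = −2·5.45·p = -501.4. At p = 46, q = 32437.8.
Ed = (dq/dp)·(p/q) = (-501.4) × (46/32437.8) = -0.7110…

-0.71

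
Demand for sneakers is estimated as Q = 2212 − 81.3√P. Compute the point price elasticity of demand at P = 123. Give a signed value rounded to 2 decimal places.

dQ/dP = −81.3/(2√P) = -3.66529. At P = 123, Q = 1310.34.
Ed = (dQ/dP)·(P/Q) = (-3.66529) × (123/1310.34) = -0.3440…

-0.34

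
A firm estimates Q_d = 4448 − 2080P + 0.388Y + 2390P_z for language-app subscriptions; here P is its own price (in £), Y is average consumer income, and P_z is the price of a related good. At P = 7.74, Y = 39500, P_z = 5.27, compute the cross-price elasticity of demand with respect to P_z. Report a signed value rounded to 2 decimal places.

At the given values, Q_d = 4448 − 2080(7.74) + 0.388(39500) + 2390(5.27) = 16270.1.
∂Q_d/∂P_z = 2390.
E = (2390) × (5.27/16270.1) = 0.7741…

0.77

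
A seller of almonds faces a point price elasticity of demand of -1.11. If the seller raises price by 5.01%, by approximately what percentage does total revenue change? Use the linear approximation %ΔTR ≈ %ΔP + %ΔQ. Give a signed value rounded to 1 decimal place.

%ΔQ ≈ Ed × %ΔP = (-1.11) × (+5.01%) = -5.5611%
%ΔTR ≈ %ΔP + %ΔQ = (+5.01%) + (-5.5611%) = -0.5511%

-0.6%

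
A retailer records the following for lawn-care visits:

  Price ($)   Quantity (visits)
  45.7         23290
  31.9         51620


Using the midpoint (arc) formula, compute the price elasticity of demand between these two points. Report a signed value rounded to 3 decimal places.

-2.127

%ΔQ = (51620 − 23290) / [(23290 + 51620)/2] = 28330/37455 = 0.756374…
%ΔP = (31.9 − 45.7) / [(45.7 + 31.9)/2] = -13.8/38.8 = -0.355670…
Arc Ed = %ΔQ / %ΔP = (28330/37455) / (-13.8/38.8) = -2.12661…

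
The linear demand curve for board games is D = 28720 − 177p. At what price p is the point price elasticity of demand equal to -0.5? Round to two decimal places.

54.09

Ed = −177p/(28720 − 177p). Set this equal to -0.5:
177p = 0.5·(28720 − 177p) ⇒ 177p(1 + 0.5) = 0.5·28720
p = 0.5·28720 / (177·1.5) = 54.0866…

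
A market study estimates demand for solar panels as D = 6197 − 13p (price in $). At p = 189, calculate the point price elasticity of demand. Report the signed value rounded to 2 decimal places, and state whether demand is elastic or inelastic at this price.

dD/dp = −13. At p = 189, D = 6197 − 13(189) = 3740.
Ed = (dD/dp)·(p/D) = −13 × (189/3740) = -0.6569…
|Ed| = 0.66 < 1, so demand is inelastic.

-0.66; inelastic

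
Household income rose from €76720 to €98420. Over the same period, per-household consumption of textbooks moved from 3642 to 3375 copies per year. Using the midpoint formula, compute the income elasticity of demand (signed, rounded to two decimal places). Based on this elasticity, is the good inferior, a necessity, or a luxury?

-0.31; inferior

%ΔQ = (3375 − 3642)/[( 3642 + 3375)/2] = -267/3508.5 = -0.076100…
%ΔIncome = (98420 − 76720)/[( 76720 + 98420)/2] = 21700/87570 = 0.247801…
E_income = (-267/3508.5) / (21700/87570) = -0.3071…
E_income < 0 ⇒ inferior good.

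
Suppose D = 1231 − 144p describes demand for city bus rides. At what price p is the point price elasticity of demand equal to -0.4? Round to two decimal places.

Ed = −144p/(1231 − 144p). Set this equal to -0.4:
144p = 0.4·(1231 − 144p) ⇒ 144p(1 + 0.4) = 0.4·1231
p = 0.4·1231 / (144·1.4) = 2.4424…

2.44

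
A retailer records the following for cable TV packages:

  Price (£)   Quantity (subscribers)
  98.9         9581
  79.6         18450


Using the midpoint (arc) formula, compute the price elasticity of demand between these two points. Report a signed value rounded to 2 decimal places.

%ΔQ = (18450 − 9581) / [(9581 + 18450)/2] = 8869/14015.5 = 0.632799…
%ΔP = (79.6 − 98.9) / [(98.9 + 79.6)/2] = -19.3/89.25 = -0.216246…
Arc Ed = %ΔQ / %ΔP = (8869/14015.5) / (-19.3/89.25) = -2.9262…

-2.93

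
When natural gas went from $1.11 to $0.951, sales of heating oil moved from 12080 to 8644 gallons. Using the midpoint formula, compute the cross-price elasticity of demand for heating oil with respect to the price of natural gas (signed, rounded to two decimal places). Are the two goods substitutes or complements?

%ΔQ_{heating oil} = (8644 − 12080)/avg = -3436/10362 = -0.331596…
%ΔP_{natural gas} = (0.951 − 1.11)/avg = -0.159/1.0305 = -0.154294…
E_cross = (-3436/10362) / (-0.159/1.0305) = 2.1491…
E_cross > 0 ⇒ the goods are substitutes.

2.15; substitutes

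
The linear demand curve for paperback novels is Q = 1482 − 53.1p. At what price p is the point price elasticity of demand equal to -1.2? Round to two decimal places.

Ed = −53.1p/(1482 − 53.1p). Set this equal to -1.2:
53.1p = 1.2·(1482 − 53.1p) ⇒ 53.1p(1 + 1.2) = 1.2·1482
p = 1.2·1482 / (53.1·2.2) = 15.2234…

15.22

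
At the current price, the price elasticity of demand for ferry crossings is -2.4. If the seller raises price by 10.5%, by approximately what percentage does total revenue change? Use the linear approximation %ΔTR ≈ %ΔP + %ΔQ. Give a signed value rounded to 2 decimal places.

-14.70%

%ΔQ ≈ Ed × %ΔP = (-2.4) × (+10.5%) = -25.2000%
%ΔTR ≈ %ΔP + %ΔQ = (+10.5%) + (-25.2000%) = -14.7000%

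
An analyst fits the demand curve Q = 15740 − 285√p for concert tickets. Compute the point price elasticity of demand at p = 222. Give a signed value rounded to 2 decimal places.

dQ/dp = −285/(2√p) = -9.56397. At p = 222, Q = 11493.6.
Ed = (dQ/dp)·(p/Q) = (-9.56397) × (222/11493.6) = -0.1847…

-0.18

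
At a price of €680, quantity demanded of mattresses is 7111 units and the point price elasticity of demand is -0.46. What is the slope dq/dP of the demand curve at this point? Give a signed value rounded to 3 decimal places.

Ed = (dq/dP)·(P/q) ⇒ dq/dP = Ed·q/P = (-0.46)·7111/680 = -4.81038…

-4.810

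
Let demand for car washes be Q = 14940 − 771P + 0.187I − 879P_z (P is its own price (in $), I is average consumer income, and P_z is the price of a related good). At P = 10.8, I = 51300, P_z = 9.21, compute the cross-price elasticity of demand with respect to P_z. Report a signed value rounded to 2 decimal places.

At the given values, Q = 14940 − 771(10.8) + 0.187(51300) − 879(9.21) = 8110.71.
∂Q/∂P_z = -879.
E = (-879) × (9.21/8110.71) = -0.9981…

-1.00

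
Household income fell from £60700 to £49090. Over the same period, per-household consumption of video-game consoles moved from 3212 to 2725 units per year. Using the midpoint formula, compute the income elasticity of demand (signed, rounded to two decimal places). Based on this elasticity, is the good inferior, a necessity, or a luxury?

0.78; necessity

%ΔQ = (2725 − 3212)/[( 3212 + 2725)/2] = -487/2968.5 = -0.164055…
%ΔIncome = (49090 − 60700)/[( 60700 + 49090)/2] = -11610/54895 = -0.211494…
E_income = (-487/2968.5) / (-11610/54895) = 0.7756…
0 < E_income < 1 ⇒ normal good, necessity.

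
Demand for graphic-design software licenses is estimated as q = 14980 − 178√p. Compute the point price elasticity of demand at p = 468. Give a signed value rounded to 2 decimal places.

dq/dp = −178/(2√p) = -4.11403. At p = 468, q = 11129.3.
Ed = (dq/dp)·(p/q) = (-4.11403) × (468/11129.3) = -0.1730…

-0.17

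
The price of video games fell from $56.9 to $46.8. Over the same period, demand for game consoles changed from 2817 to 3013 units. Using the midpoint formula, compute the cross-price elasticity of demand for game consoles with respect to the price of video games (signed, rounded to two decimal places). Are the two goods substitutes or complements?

-0.35; complements

%ΔQ_{game consoles} = (3013 − 2817)/avg = 196/2915 = 0.067238…
%ΔP_{video games} = (46.8 − 56.9)/avg = -10.1/51.85 = -0.194792…
E_cross = (196/2915) / (-10.1/51.85) = -0.3451…
E_cross < 0 ⇒ the goods are complements.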